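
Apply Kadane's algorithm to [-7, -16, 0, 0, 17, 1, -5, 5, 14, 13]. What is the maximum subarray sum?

Using Kadane's algorithm on [-7, -16, 0, 0, 17, 1, -5, 5, 14, 13]:

Scanning through the array:
Position 1 (value -16): max_ending_here = -16, max_so_far = -7
Position 2 (value 0): max_ending_here = 0, max_so_far = 0
Position 3 (value 0): max_ending_here = 0, max_so_far = 0
Position 4 (value 17): max_ending_here = 17, max_so_far = 17
Position 5 (value 1): max_ending_here = 18, max_so_far = 18
Position 6 (value -5): max_ending_here = 13, max_so_far = 18
Position 7 (value 5): max_ending_here = 18, max_so_far = 18
Position 8 (value 14): max_ending_here = 32, max_so_far = 32
Position 9 (value 13): max_ending_here = 45, max_so_far = 45

Maximum subarray: [0, 0, 17, 1, -5, 5, 14, 13]
Maximum sum: 45

The maximum subarray is [0, 0, 17, 1, -5, 5, 14, 13] with sum 45. This subarray runs from index 2 to index 9.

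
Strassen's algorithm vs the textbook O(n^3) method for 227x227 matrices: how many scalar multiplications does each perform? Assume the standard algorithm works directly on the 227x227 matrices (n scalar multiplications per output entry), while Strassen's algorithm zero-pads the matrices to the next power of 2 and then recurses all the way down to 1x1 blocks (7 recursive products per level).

Matrix multiplication for 227x227 matrices:

Strassen's algorithm requires power-of-2 dimensions. Pad 227x227 to 256x256 (next power of 2).

Standard algorithm: 227^3 = 11697083 multiplications
Strassen's algorithm: 7^(log2(256)) = 7^8 = 5764801 multiplications
Savings: 11697083 - 5764801 = 5932282 multiplications

Standard: 11697083 multiplications (227^3). Strassen: 5764801 multiplications (7^8, after padding to 256x256). Strassen reduces 8 recursive multiplications to 7 at each level.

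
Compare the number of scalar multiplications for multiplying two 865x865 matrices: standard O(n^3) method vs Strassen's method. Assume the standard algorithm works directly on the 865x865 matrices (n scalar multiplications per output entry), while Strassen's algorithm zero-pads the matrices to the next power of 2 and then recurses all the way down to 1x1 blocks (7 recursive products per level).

Matrix multiplication for 865x865 matrices:

Strassen's algorithm requires power-of-2 dimensions. Pad 865x865 to 1024x1024 (next power of 2).

Standard algorithm: 865^3 = 647214625 multiplications
Strassen's algorithm: 7^(log2(1024)) = 7^10 = 282475249 multiplications
Savings: 647214625 - 282475249 = 364739376 multiplications

Standard: 647214625 multiplications (865^3). Strassen: 282475249 multiplications (7^10, after padding to 1024x1024). Strassen reduces 8 recursive multiplications to 7 at each level.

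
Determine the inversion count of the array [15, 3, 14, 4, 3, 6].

Finding inversions in [15, 3, 14, 4, 3, 6]:

(0, 1): arr[0]=15 > arr[1]=3
(0, 2): arr[0]=15 > arr[2]=14
(0, 3): arr[0]=15 > arr[3]=4
(0, 4): arr[0]=15 > arr[4]=3
(0, 5): arr[0]=15 > arr[5]=6
(2, 3): arr[2]=14 > arr[3]=4
(2, 4): arr[2]=14 > arr[4]=3
(2, 5): arr[2]=14 > arr[5]=6
(3, 4): arr[3]=4 > arr[4]=3

Total inversions: 9

The array has 9 inversion(s): (0,1), (0,2), (0,3), (0,4), (0,5), (2,3), (2,4), (2,5), (3,4). Each pair (i,j) satisfies i < j and arr[i] > arr[j].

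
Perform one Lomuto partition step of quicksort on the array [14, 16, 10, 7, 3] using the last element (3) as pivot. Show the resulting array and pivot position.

Lomuto partition with pivot = 3:

Initial array: [14, 16, 10, 7, 3]

arr[0]=14 > 3: no swap
arr[1]=16 > 3: no swap
arr[2]=10 > 3: no swap
arr[3]=7 > 3: no swap

Place pivot at position 0: [3, 16, 10, 7, 14]
Pivot position: 0

After partitioning with pivot 3, the array becomes [3, 16, 10, 7, 14]. The pivot is placed at index 0. All elements to the left of the pivot are <= 3, and all elements to the right are > 3.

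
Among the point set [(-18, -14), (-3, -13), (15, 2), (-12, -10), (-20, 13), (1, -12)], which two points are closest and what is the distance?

Computing all pairwise distances among 6 points:

d((-18, -14), (-3, -13)) = 15.0333
d((-18, -14), (15, 2)) = 36.6742
d((-18, -14), (-12, -10)) = 7.2111
d((-18, -14), (-20, 13)) = 27.074
d((-18, -14), (1, -12)) = 19.105
d((-3, -13), (15, 2)) = 23.4307
d((-3, -13), (-12, -10)) = 9.4868
d((-3, -13), (-20, 13)) = 31.0644
d((-3, -13), (1, -12)) = 4.1231 <-- minimum
d((15, 2), (-12, -10)) = 29.5466
d((15, 2), (-20, 13)) = 36.6879
d((15, 2), (1, -12)) = 19.799
d((-12, -10), (-20, 13)) = 24.3516
d((-12, -10), (1, -12)) = 13.1529
d((-20, 13), (1, -12)) = 32.6497

Closest pair: (-3, -13) and (1, -12) with distance 4.1231

The closest pair is (-3, -13) and (1, -12) with Euclidean distance 4.1231. For 6 points, brute-force pairwise comparison is shown above. For large n, the divide-and-conquer algorithm (sort by x, recurse on halves, check the dividing strip) achieves O(n log n).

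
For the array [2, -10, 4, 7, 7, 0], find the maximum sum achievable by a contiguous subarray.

Using Kadane's algorithm on [2, -10, 4, 7, 7, 0]:

Scanning through the array:
Position 1 (value -10): max_ending_here = -8, max_so_far = 2
Position 2 (value 4): max_ending_here = 4, max_so_far = 4
Position 3 (value 7): max_ending_here = 11, max_so_far = 11
Position 4 (value 7): max_ending_here = 18, max_so_far = 18
Position 5 (value 0): max_ending_here = 18, max_so_far = 18

Maximum subarray: [4, 7, 7]
Maximum sum: 18

The maximum subarray is [4, 7, 7] with sum 18. This subarray runs from index 2 to index 4.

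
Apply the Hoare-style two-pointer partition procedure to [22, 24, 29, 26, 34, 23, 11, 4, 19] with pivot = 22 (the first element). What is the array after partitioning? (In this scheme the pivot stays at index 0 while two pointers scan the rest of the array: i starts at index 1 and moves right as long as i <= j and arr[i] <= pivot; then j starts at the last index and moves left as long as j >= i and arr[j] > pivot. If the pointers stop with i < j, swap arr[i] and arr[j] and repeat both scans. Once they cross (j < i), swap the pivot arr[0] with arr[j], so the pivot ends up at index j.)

Hoare-style two-pointer partition with pivot = 22:

Initial array: [22, 24, 29, 26, 34, 23, 11, 4, 19]

Pointers start at i = 1, j = 8.
i stops at index 1 (arr[1]=24 > 22), j stops at index 8 (arr[8]=19 <= 22): swap arr[1] and arr[8], array becomes [22, 19, 29, 26, 34, 23, 11, 4, 24]
i stops at index 2 (arr[2]=29 > 22), j stops at index 7 (arr[7]=4 <= 22): swap arr[2] and arr[7], array becomes [22, 19, 4, 26, 34, 23, 11, 29, 24]
i stops at index 3 (arr[3]=26 > 22), j stops at index 6 (arr[6]=11 <= 22): swap arr[3] and arr[6], array becomes [22, 19, 4, 11, 34, 23, 26, 29, 24]
i ends at 4, j ends at 3: the pointers have crossed (j < i), so scanning stops.

Swap pivot arr[0] with arr[3] to place pivot at position 3: [11, 19, 4, 22, 34, 23, 26, 29, 24]
Pivot position: 3

After partitioning with pivot 22, the array becomes [11, 19, 4, 22, 34, 23, 26, 29, 24]. The pivot is placed at index 3. All elements to the left of the pivot are <= 22, and all elements to the right are > 22.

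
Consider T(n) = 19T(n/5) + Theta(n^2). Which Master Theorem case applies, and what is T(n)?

Master Theorem for T(n) = 19T(n/5) + O(n^2):

a = 19, b = 5, c = 2
log_b(a) = log_5(19) = 1.8295

Case 3: c = 2 > log_5(19) = 1.8295
T(n) = O(n^2) = O(n^2)

For T(n) = 19T(n/5) + O(n^2): log_5(19) = 1.8295. This is Case 3 of the Master Theorem (c > log_b(a), work dominated by root), giving O(n^2).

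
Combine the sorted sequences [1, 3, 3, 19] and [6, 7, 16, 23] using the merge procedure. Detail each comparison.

Merging process:

Compare 1 vs 6: take 1 from left. Merged: [1]
Compare 3 vs 6: take 3 from left. Merged: [1, 3]
Compare 3 vs 6: take 3 from left. Merged: [1, 3, 3]
Compare 19 vs 6: take 6 from right. Merged: [1, 3, 3, 6]
Compare 19 vs 7: take 7 from right. Merged: [1, 3, 3, 6, 7]
Compare 19 vs 16: take 16 from right. Merged: [1, 3, 3, 6, 7, 16]
Compare 19 vs 23: take 19 from left. Merged: [1, 3, 3, 6, 7, 16, 19]
Append remaining from right: [23]. Merged: [1, 3, 3, 6, 7, 16, 19, 23]

Final merged array: [1, 3, 3, 6, 7, 16, 19, 23]
Total comparisons: 7

The merged array is [1, 3, 3, 6, 7, 16, 19, 23], requiring 7 comparisons. The merge step runs in O(n) time where n is the total number of elements.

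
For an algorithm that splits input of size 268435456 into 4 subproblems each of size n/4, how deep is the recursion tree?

For divide and conquer with division factor 4:

Problem sizes at each level:
Level 0: 268435456
Level 1: 67108864
Level 2: 16777216
Level 3: 4194304
Level 4: 1048576
Level 5: 262144
Level 6: 65536
Level 7: 16384
Level 8: 4096
Level 9: 1024
Level 10: 256
Level 11: 64
Level 12: 16
Level 13: 4
Level 14: 1

The root is level 0 and the size-1 base case is level 14 (the tree spans levels 0 through 14, i.e. 15 levels counting the root), so the depth is the number of divisions: log_4(268435456) = 14

The recursion tree depth is log_4(268435456) = 14. At each level, the problem size is divided by 4, so it takes 14 divisions to reduce to a base case of size 1. The algorithm makes 4 recursive calls at each level.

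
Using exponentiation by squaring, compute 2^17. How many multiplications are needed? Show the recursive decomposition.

Computing 2^17 by squaring (build up from 2^1; each line after the first costs one multiplication):

2^1 = 2
2^2 = (2^1)^2 = 2^2 = 4
2^4 = (2^2)^2 = 4^2 = 16
2^8 = (2^4)^2 = 16^2 = 256
2^16 = (2^8)^2 = 256^2 = 65536
2^17 = 2 * 2^16 = 2 * 65536 = 131072

Result: 131072
Multiplications needed: 5 (5 lines after 2^1)

2^17 = 131072. Using exponentiation by squaring, this requires 5 multiplications. The key idea: if the exponent is even, square the half-power; if odd, multiply by the base once.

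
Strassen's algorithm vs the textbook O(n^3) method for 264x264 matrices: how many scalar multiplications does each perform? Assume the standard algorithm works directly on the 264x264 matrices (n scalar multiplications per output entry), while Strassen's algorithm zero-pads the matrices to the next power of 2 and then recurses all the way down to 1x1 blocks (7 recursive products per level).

Matrix multiplication for 264x264 matrices:

Strassen's algorithm requires power-of-2 dimensions. Pad 264x264 to 512x512 (next power of 2).

Standard algorithm: 264^3 = 18399744 multiplications
Strassen's algorithm: 7^(log2(512)) = 7^9 = 40353607 multiplications
Difference: 18399744 - 40353607 = -21953863 (Strassen uses MORE here due to padding overhead — for small or just-over-power-of-2 n, padding can outweigh the per-level savings)

Standard: 18399744 multiplications (264^3). Strassen: 40353607 multiplications (7^9, after padding to 512x512). Strassen reduces 8 recursive multiplications to 7 at each level.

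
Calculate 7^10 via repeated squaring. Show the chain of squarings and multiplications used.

Computing 7^10 by squaring (build up from 7^1; each line after the first costs one multiplication):

7^1 = 7
7^2 = (7^1)^2 = 7^2 = 49
7^4 = (7^2)^2 = 49^2 = 2401
7^5 = 7 * 7^4 = 7 * 2401 = 16807
7^10 = (7^5)^2 = 16807^2 = 282475249

Result: 282475249
Multiplications needed: 4 (4 lines after 7^1)

7^10 = 282475249. Using exponentiation by squaring, this requires 4 multiplications. The key idea: if the exponent is even, square the half-power; if odd, multiply by the base once.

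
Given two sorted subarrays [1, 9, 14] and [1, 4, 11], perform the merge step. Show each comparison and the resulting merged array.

Merging process:

Compare 1 vs 1: take 1 from left. Merged: [1]
Compare 9 vs 1: take 1 from right. Merged: [1, 1]
Compare 9 vs 4: take 4 from right. Merged: [1, 1, 4]
Compare 9 vs 11: take 9 from left. Merged: [1, 1, 4, 9]
Compare 14 vs 11: take 11 from right. Merged: [1, 1, 4, 9, 11]
Append remaining from left: [14]. Merged: [1, 1, 4, 9, 11, 14]

Final merged array: [1, 1, 4, 9, 11, 14]
Total comparisons: 5

The merged array is [1, 1, 4, 9, 11, 14], requiring 5 comparisons. The merge step runs in O(n) time where n is the total number of elements.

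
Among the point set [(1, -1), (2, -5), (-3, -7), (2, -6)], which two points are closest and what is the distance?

Computing all pairwise distances among 4 points:

d((1, -1), (2, -5)) = 4.1231
d((1, -1), (-3, -7)) = 7.2111
d((1, -1), (2, -6)) = 5.099
d((2, -5), (-3, -7)) = 5.3852
d((2, -5), (2, -6)) = 1.0 <-- minimum
d((-3, -7), (2, -6)) = 5.099

Closest pair: (2, -5) and (2, -6) with distance 1.0

The closest pair is (2, -5) and (2, -6) with Euclidean distance 1.0. For 4 points, brute-force pairwise comparison is shown above. For large n, the divide-and-conquer algorithm (sort by x, recurse on halves, check the dividing strip) achieves O(n log n).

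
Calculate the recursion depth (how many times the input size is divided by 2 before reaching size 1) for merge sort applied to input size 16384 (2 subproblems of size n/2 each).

For divide and conquer with division factor 2:

Problem sizes at each level:
Level 0: 16384
Level 1: 8192
Level 2: 4096
Level 3: 2048
Level 4: 1024
Level 5: 512
Level 6: 256
Level 7: 128
Level 8: 64
Level 9: 32
Level 10: 16
Level 11: 8
Level 12: 4
Level 13: 2
Level 14: 1

The root is level 0 and the size-1 base case is level 14 (the tree spans levels 0 through 14, i.e. 15 levels counting the root), so the depth is the number of divisions: log_2(16384) = 14

The recursion tree depth is log_2(16384) = 14. At each level, the problem size is divided by 2, so it takes 14 divisions to reduce to a base case of size 1. The algorithm makes 2 recursive calls at each level.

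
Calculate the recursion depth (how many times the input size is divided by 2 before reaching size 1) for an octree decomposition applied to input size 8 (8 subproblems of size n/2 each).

For divide and conquer with division factor 2:

Problem sizes at each level:
Level 0: 8
Level 1: 4
Level 2: 2
Level 3: 1

The root is level 0 and the size-1 base case is level 3 (the tree spans levels 0 through 3, i.e. 4 levels counting the root), so the depth is the number of divisions: log_2(8) = 3

The recursion tree depth is log_2(8) = 3. At each level, the problem size is divided by 2, so it takes 3 divisions to reduce to a base case of size 1. The algorithm makes 8 recursive calls at each level.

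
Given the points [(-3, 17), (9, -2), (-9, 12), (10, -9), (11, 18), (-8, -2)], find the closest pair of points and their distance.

Computing all pairwise distances among 6 points:

d((-3, 17), (9, -2)) = 22.4722
d((-3, 17), (-9, 12)) = 7.8102
d((-3, 17), (10, -9)) = 29.0689
d((-3, 17), (11, 18)) = 14.0357
d((-3, 17), (-8, -2)) = 19.6469
d((9, -2), (-9, 12)) = 22.8035
d((9, -2), (10, -9)) = 7.0711 <-- minimum
d((9, -2), (11, 18)) = 20.0998
d((9, -2), (-8, -2)) = 17.0
d((-9, 12), (10, -9)) = 28.3196
d((-9, 12), (11, 18)) = 20.8806
d((-9, 12), (-8, -2)) = 14.0357
d((10, -9), (11, 18)) = 27.0185
d((10, -9), (-8, -2)) = 19.3132
d((11, 18), (-8, -2)) = 27.5862

Closest pair: (9, -2) and (10, -9) with distance 7.0711

The closest pair is (9, -2) and (10, -9) with Euclidean distance 7.0711. For 6 points, brute-force pairwise comparison is shown above. For large n, the divide-and-conquer algorithm (sort by x, recurse on halves, check the dividing strip) achieves O(n log n).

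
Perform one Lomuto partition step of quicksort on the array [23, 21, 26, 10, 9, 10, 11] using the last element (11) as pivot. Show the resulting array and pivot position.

Lomuto partition with pivot = 11:

Initial array: [23, 21, 26, 10, 9, 10, 11]

arr[0]=23 > 11: no swap
arr[1]=21 > 11: no swap
arr[2]=26 > 11: no swap
arr[3]=10 <= 11: swap with position 0, array becomes [10, 21, 26, 23, 9, 10, 11]
arr[4]=9 <= 11: swap with position 1, array becomes [10, 9, 26, 23, 21, 10, 11]
arr[5]=10 <= 11: swap with position 2, array becomes [10, 9, 10, 23, 21, 26, 11]

Place pivot at position 3: [10, 9, 10, 11, 21, 26, 23]
Pivot position: 3

After partitioning with pivot 11, the array becomes [10, 9, 10, 11, 21, 26, 23]. The pivot is placed at index 3. All elements to the left of the pivot are <= 11, and all elements to the right are > 11.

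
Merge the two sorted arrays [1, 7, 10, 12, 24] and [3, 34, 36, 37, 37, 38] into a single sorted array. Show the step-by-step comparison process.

Merging process:

Compare 1 vs 3: take 1 from left. Merged: [1]
Compare 7 vs 3: take 3 from right. Merged: [1, 3]
Compare 7 vs 34: take 7 from left. Merged: [1, 3, 7]
Compare 10 vs 34: take 10 from left. Merged: [1, 3, 7, 10]
Compare 12 vs 34: take 12 from left. Merged: [1, 3, 7, 10, 12]
Compare 24 vs 34: take 24 from left. Merged: [1, 3, 7, 10, 12, 24]
Append remaining from right: [34, 36, 37, 37, 38]. Merged: [1, 3, 7, 10, 12, 24, 34, 36, 37, 37, 38]

Final merged array: [1, 3, 7, 10, 12, 24, 34, 36, 37, 37, 38]
Total comparisons: 6

The merged array is [1, 3, 7, 10, 12, 24, 34, 36, 37, 37, 38], requiring 6 comparisons. The merge step runs in O(n) time where n is the total number of elements.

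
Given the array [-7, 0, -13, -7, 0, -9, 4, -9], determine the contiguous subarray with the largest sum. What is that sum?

Using Kadane's algorithm on [-7, 0, -13, -7, 0, -9, 4, -9]:

Scanning through the array:
Position 1 (value 0): max_ending_here = 0, max_so_far = 0
Position 2 (value -13): max_ending_here = -13, max_so_far = 0
Position 3 (value -7): max_ending_here = -7, max_so_far = 0
Position 4 (value 0): max_ending_here = 0, max_so_far = 0
Position 5 (value -9): max_ending_here = -9, max_so_far = 0
Position 6 (value 4): max_ending_here = 4, max_so_far = 4
Position 7 (value -9): max_ending_here = -5, max_so_far = 4

Maximum subarray: [4]
Maximum sum: 4

The maximum subarray is [4] with sum 4. This subarray runs from index 6 to index 6.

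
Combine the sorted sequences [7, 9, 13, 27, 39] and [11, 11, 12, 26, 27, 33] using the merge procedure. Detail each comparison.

Merging process:

Compare 7 vs 11: take 7 from left. Merged: [7]
Compare 9 vs 11: take 9 from left. Merged: [7, 9]
Compare 13 vs 11: take 11 from right. Merged: [7, 9, 11]
Compare 13 vs 11: take 11 from right. Merged: [7, 9, 11, 11]
Compare 13 vs 12: take 12 from right. Merged: [7, 9, 11, 11, 12]
Compare 13 vs 26: take 13 from left. Merged: [7, 9, 11, 11, 12, 13]
Compare 27 vs 26: take 26 from right. Merged: [7, 9, 11, 11, 12, 13, 26]
Compare 27 vs 27: take 27 from left. Merged: [7, 9, 11, 11, 12, 13, 26, 27]
Compare 39 vs 27: take 27 from right. Merged: [7, 9, 11, 11, 12, 13, 26, 27, 27]
Compare 39 vs 33: take 33 from right. Merged: [7, 9, 11, 11, 12, 13, 26, 27, 27, 33]
Append remaining from left: [39]. Merged: [7, 9, 11, 11, 12, 13, 26, 27, 27, 33, 39]

Final merged array: [7, 9, 11, 11, 12, 13, 26, 27, 27, 33, 39]
Total comparisons: 10

The merged array is [7, 9, 11, 11, 12, 13, 26, 27, 27, 33, 39], requiring 10 comparisons. The merge step runs in O(n) time where n is the total number of elements.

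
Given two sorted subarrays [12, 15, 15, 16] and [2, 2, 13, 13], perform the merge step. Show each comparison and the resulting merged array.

Merging process:

Compare 12 vs 2: take 2 from right. Merged: [2]
Compare 12 vs 2: take 2 from right. Merged: [2, 2]
Compare 12 vs 13: take 12 from left. Merged: [2, 2, 12]
Compare 15 vs 13: take 13 from right. Merged: [2, 2, 12, 13]
Compare 15 vs 13: take 13 from right. Merged: [2, 2, 12, 13, 13]
Append remaining from left: [15, 15, 16]. Merged: [2, 2, 12, 13, 13, 15, 15, 16]

Final merged array: [2, 2, 12, 13, 13, 15, 15, 16]
Total comparisons: 5

The merged array is [2, 2, 12, 13, 13, 15, 15, 16], requiring 5 comparisons. The merge step runs in O(n) time where n is the total number of elements.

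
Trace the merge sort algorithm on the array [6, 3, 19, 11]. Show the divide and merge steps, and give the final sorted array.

Merge sort trace:

Split: [6, 3, 19, 11] -> [6, 3] and [19, 11]
  Split: [6, 3] -> [6] and [3]
  Merge: [6] + [3] -> [3, 6]
  Split: [19, 11] -> [19] and [11]
  Merge: [19] + [11] -> [11, 19]
Merge: [3, 6] + [11, 19] -> [3, 6, 11, 19]

Final sorted array: [3, 6, 11, 19]

The merge sort proceeds by recursively splitting the array and merging sorted halves.
After all merges, the sorted array is [3, 6, 11, 19].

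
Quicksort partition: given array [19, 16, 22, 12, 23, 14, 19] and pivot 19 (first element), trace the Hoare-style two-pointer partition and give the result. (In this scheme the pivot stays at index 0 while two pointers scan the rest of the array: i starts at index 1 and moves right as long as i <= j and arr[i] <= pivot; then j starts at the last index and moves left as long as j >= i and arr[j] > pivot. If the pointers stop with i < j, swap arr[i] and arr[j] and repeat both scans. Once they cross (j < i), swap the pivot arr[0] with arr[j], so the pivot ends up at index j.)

Hoare-style two-pointer partition with pivot = 19:

Initial array: [19, 16, 22, 12, 23, 14, 19]

Pointers start at i = 1, j = 6.
i stops at index 2 (arr[2]=22 > 19), j stops at index 6 (arr[6]=19 <= 19): swap arr[2] and arr[6], array becomes [19, 16, 19, 12, 23, 14, 22]
i stops at index 4 (arr[4]=23 > 19), j stops at index 5 (arr[5]=14 <= 19): swap arr[4] and arr[5], array becomes [19, 16, 19, 12, 14, 23, 22]
i ends at 5, j ends at 4: the pointers have crossed (j < i), so scanning stops.

Swap pivot arr[0] with arr[4] to place pivot at position 4: [14, 16, 19, 12, 19, 23, 22]
Pivot position: 4

After partitioning with pivot 19, the array becomes [14, 16, 19, 12, 19, 23, 22]. The pivot is placed at index 4. All elements to the left of the pivot are <= 19, and all elements to the right are > 19.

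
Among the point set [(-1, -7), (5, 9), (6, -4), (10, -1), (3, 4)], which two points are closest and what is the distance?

Computing all pairwise distances among 5 points:

d((-1, -7), (5, 9)) = 17.088
d((-1, -7), (6, -4)) = 7.6158
d((-1, -7), (10, -1)) = 12.53
d((-1, -7), (3, 4)) = 11.7047
d((5, 9), (6, -4)) = 13.0384
d((5, 9), (10, -1)) = 11.1803
d((5, 9), (3, 4)) = 5.3852
d((6, -4), (10, -1)) = 5.0 <-- minimum
d((6, -4), (3, 4)) = 8.544
d((10, -1), (3, 4)) = 8.6023

Closest pair: (6, -4) and (10, -1) with distance 5.0

The closest pair is (6, -4) and (10, -1) with Euclidean distance 5.0. For 5 points, brute-force pairwise comparison is shown above. For large n, the divide-and-conquer algorithm (sort by x, recurse on halves, check the dividing strip) achieves O(n log n).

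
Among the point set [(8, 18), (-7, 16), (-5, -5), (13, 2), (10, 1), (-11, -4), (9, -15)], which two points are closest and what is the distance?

Computing all pairwise distances among 7 points:

d((8, 18), (-7, 16)) = 15.1327
d((8, 18), (-5, -5)) = 26.4197
d((8, 18), (13, 2)) = 16.7631
d((8, 18), (10, 1)) = 17.1172
d((8, 18), (-11, -4)) = 29.0689
d((8, 18), (9, -15)) = 33.0151
d((-7, 16), (-5, -5)) = 21.095
d((-7, 16), (13, 2)) = 24.4131
d((-7, 16), (10, 1)) = 22.6716
d((-7, 16), (-11, -4)) = 20.3961
d((-7, 16), (9, -15)) = 34.8855
d((-5, -5), (13, 2)) = 19.3132
d((-5, -5), (10, 1)) = 16.1555
d((-5, -5), (-11, -4)) = 6.0828
d((-5, -5), (9, -15)) = 17.2047
d((13, 2), (10, 1)) = 3.1623 <-- minimum
d((13, 2), (-11, -4)) = 24.7386
d((13, 2), (9, -15)) = 17.4642
d((10, 1), (-11, -4)) = 21.587
d((10, 1), (9, -15)) = 16.0312
d((-11, -4), (9, -15)) = 22.8254

Closest pair: (13, 2) and (10, 1) with distance 3.1623

The closest pair is (13, 2) and (10, 1) with Euclidean distance 3.1623. For 7 points, brute-force pairwise comparison is shown above. For large n, the divide-and-conquer algorithm (sort by x, recurse on halves, check the dividing strip) achieves O(n log n).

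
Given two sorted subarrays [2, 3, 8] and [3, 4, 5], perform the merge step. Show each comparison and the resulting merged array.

Merging process:

Compare 2 vs 3: take 2 from left. Merged: [2]
Compare 3 vs 3: take 3 from left. Merged: [2, 3]
Compare 8 vs 3: take 3 from right. Merged: [2, 3, 3]
Compare 8 vs 4: take 4 from right. Merged: [2, 3, 3, 4]
Compare 8 vs 5: take 5 from right. Merged: [2, 3, 3, 4, 5]
Append remaining from left: [8]. Merged: [2, 3, 3, 4, 5, 8]

Final merged array: [2, 3, 3, 4, 5, 8]
Total comparisons: 5

The merged array is [2, 3, 3, 4, 5, 8], requiring 5 comparisons. The merge step runs in O(n) time where n is the total number of elements.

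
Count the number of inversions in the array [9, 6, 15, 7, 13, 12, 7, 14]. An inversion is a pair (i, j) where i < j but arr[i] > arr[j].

Finding inversions in [9, 6, 15, 7, 13, 12, 7, 14]:

(0, 1): arr[0]=9 > arr[1]=6
(0, 3): arr[0]=9 > arr[3]=7
(0, 6): arr[0]=9 > arr[6]=7
(2, 3): arr[2]=15 > arr[3]=7
(2, 4): arr[2]=15 > arr[4]=13
(2, 5): arr[2]=15 > arr[5]=12
(2, 6): arr[2]=15 > arr[6]=7
(2, 7): arr[2]=15 > arr[7]=14
(4, 5): arr[4]=13 > arr[5]=12
(4, 6): arr[4]=13 > arr[6]=7
(5, 6): arr[5]=12 > arr[6]=7

Total inversions: 11

The array has 11 inversion(s): (0,1), (0,3), (0,6), (2,3), (2,4), (2,5), (2,6), (2,7), (4,5), (4,6), (5,6). Each pair (i,j) satisfies i < j and arr[i] > arr[j].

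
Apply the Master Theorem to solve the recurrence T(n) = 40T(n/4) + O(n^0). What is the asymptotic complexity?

Master Theorem for T(n) = 40T(n/4) + O(n^0):

a = 40, b = 4, c = 0
log_b(a) = log_4(40) = 2.6610

Case 1: c = 0 < log_4(40) = 2.6610
T(n) = O(n^(log_4 40))

For T(n) = 40T(n/4) + O(n^0): log_4(40) = 2.6610. This is Case 1 of the Master Theorem (c < log_b(a), work dominated by leaves), giving O(n^(log_4 40)).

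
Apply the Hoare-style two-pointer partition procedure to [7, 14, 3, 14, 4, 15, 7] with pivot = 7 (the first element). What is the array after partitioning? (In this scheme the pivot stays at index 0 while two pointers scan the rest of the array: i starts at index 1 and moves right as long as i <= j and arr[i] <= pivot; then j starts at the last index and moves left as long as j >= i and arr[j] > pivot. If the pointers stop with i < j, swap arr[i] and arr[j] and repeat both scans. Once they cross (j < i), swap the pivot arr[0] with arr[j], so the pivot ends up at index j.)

Hoare-style two-pointer partition with pivot = 7:

Initial array: [7, 14, 3, 14, 4, 15, 7]

Pointers start at i = 1, j = 6.
i stops at index 1 (arr[1]=14 > 7), j stops at index 6 (arr[6]=7 <= 7): swap arr[1] and arr[6], array becomes [7, 7, 3, 14, 4, 15, 14]
i stops at index 3 (arr[3]=14 > 7), j stops at index 4 (arr[4]=4 <= 7): swap arr[3] and arr[4], array becomes [7, 7, 3, 4, 14, 15, 14]
i ends at 4, j ends at 3: the pointers have crossed (j < i), so scanning stops.

Swap pivot arr[0] with arr[3] to place pivot at position 3: [4, 7, 3, 7, 14, 15, 14]
Pivot position: 3

After partitioning with pivot 7, the array becomes [4, 7, 3, 7, 14, 15, 14]. The pivot is placed at index 3. All elements to the left of the pivot are <= 7, and all elements to the right are > 7.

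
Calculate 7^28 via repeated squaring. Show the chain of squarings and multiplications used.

Computing 7^28 by squaring (build up from 7^1; each line after the first costs one multiplication):

7^1 = 7
7^2 = (7^1)^2 = 7^2 = 49
7^3 = 7 * 7^2 = 7 * 49 = 343
7^6 = (7^3)^2 = 343^2 = 117649
7^7 = 7 * 7^6 = 7 * 117649 = 823543
7^14 = (7^7)^2 = 823543^2 = 678223072849
7^28 = (7^14)^2 = 678223072849^2 = 459986536544739960976801

Result: 459986536544739960976801
Multiplications needed: 6 (6 lines after 7^1)

7^28 = 459986536544739960976801. Using exponentiation by squaring, this requires 6 multiplications. The key idea: if the exponent is even, square the half-power; if odd, multiply by the base once.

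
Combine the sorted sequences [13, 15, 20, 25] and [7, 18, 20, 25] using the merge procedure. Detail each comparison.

Merging process:

Compare 13 vs 7: take 7 from right. Merged: [7]
Compare 13 vs 18: take 13 from left. Merged: [7, 13]
Compare 15 vs 18: take 15 from left. Merged: [7, 13, 15]
Compare 20 vs 18: take 18 from right. Merged: [7, 13, 15, 18]
Compare 20 vs 20: take 20 from left. Merged: [7, 13, 15, 18, 20]
Compare 25 vs 20: take 20 from right. Merged: [7, 13, 15, 18, 20, 20]
Compare 25 vs 25: take 25 from left. Merged: [7, 13, 15, 18, 20, 20, 25]
Append remaining from right: [25]. Merged: [7, 13, 15, 18, 20, 20, 25, 25]

Final merged array: [7, 13, 15, 18, 20, 20, 25, 25]
Total comparisons: 7

The merged array is [7, 13, 15, 18, 20, 20, 25, 25], requiring 7 comparisons. The merge step runs in O(n) time where n is the total number of elements.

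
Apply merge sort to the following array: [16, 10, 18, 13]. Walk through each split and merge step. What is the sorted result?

Merge sort trace:

Split: [16, 10, 18, 13] -> [16, 10] and [18, 13]
  Split: [16, 10] -> [16] and [10]
  Merge: [16] + [10] -> [10, 16]
  Split: [18, 13] -> [18] and [13]
  Merge: [18] + [13] -> [13, 18]
Merge: [10, 16] + [13, 18] -> [10, 13, 16, 18]

Final sorted array: [10, 13, 16, 18]

The merge sort proceeds by recursively splitting the array and merging sorted halves.
After all merges, the sorted array is [10, 13, 16, 18].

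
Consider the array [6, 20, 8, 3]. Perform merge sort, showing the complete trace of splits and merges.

Merge sort trace:

Split: [6, 20, 8, 3] -> [6, 20] and [8, 3]
  Split: [6, 20] -> [6] and [20]
  Merge: [6] + [20] -> [6, 20]
  Split: [8, 3] -> [8] and [3]
  Merge: [8] + [3] -> [3, 8]
Merge: [6, 20] + [3, 8] -> [3, 6, 8, 20]

Final sorted array: [3, 6, 8, 20]

The merge sort proceeds by recursively splitting the array and merging sorted halves.
After all merges, the sorted array is [3, 6, 8, 20].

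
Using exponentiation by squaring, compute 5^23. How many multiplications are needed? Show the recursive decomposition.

Computing 5^23 by squaring (build up from 5^1; each line after the first costs one multiplication):

5^1 = 5
5^2 = (5^1)^2 = 5^2 = 25
5^4 = (5^2)^2 = 25^2 = 625
5^5 = 5 * 5^4 = 5 * 625 = 3125
5^10 = (5^5)^2 = 3125^2 = 9765625
5^11 = 5 * 5^10 = 5 * 9765625 = 48828125
5^22 = (5^11)^2 = 48828125^2 = 2384185791015625
5^23 = 5 * 5^22 = 5 * 2384185791015625 = 11920928955078125

Result: 11920928955078125
Multiplications needed: 7 (7 lines after 5^1)

5^23 = 11920928955078125. Using exponentiation by squaring, this requires 7 multiplications. The key idea: if the exponent is even, square the half-power; if odd, multiply by the base once.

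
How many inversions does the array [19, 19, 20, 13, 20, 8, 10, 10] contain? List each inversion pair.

Finding inversions in [19, 19, 20, 13, 20, 8, 10, 10]:

(0, 3): arr[0]=19 > arr[3]=13
(0, 5): arr[0]=19 > arr[5]=8
(0, 6): arr[0]=19 > arr[6]=10
(0, 7): arr[0]=19 > arr[7]=10
(1, 3): arr[1]=19 > arr[3]=13
(1, 5): arr[1]=19 > arr[5]=8
(1, 6): arr[1]=19 > arr[6]=10
(1, 7): arr[1]=19 > arr[7]=10
(2, 3): arr[2]=20 > arr[3]=13
(2, 5): arr[2]=20 > arr[5]=8
(2, 6): arr[2]=20 > arr[6]=10
(2, 7): arr[2]=20 > arr[7]=10
(3, 5): arr[3]=13 > arr[5]=8
(3, 6): arr[3]=13 > arr[6]=10
(3, 7): arr[3]=13 > arr[7]=10
(4, 5): arr[4]=20 > arr[5]=8
(4, 6): arr[4]=20 > arr[6]=10
(4, 7): arr[4]=20 > arr[7]=10

Total inversions: 18

The array has 18 inversion(s): (0,3), (0,5), (0,6), (0,7), (1,3), (1,5), (1,6), (1,7), (2,3), (2,5), (2,6), (2,7), (3,5), (3,6), (3,7), (4,5), (4,6), (4,7). Each pair (i,j) satisfies i < j and arr[i] > arr[j].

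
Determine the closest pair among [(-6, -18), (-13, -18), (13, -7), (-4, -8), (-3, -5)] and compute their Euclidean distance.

Computing all pairwise distances among 5 points:

d((-6, -18), (-13, -18)) = 7.0
d((-6, -18), (13, -7)) = 21.9545
d((-6, -18), (-4, -8)) = 10.198
d((-6, -18), (-3, -5)) = 13.3417
d((-13, -18), (13, -7)) = 28.2312
d((-13, -18), (-4, -8)) = 13.4536
d((-13, -18), (-3, -5)) = 16.4012
d((13, -7), (-4, -8)) = 17.0294
d((13, -7), (-3, -5)) = 16.1245
d((-4, -8), (-3, -5)) = 3.1623 <-- minimum

Closest pair: (-4, -8) and (-3, -5) with distance 3.1623

The closest pair is (-4, -8) and (-3, -5) with Euclidean distance 3.1623. For 5 points, brute-force pairwise comparison is shown above. For large n, the divide-and-conquer algorithm (sort by x, recurse on halves, check the dividing strip) achieves O(n log n).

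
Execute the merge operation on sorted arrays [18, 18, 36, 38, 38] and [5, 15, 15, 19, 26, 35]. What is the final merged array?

Merging process:

Compare 18 vs 5: take 5 from right. Merged: [5]
Compare 18 vs 15: take 15 from right. Merged: [5, 15]
Compare 18 vs 15: take 15 from right. Merged: [5, 15, 15]
Compare 18 vs 19: take 18 from left. Merged: [5, 15, 15, 18]
Compare 18 vs 19: take 18 from left. Merged: [5, 15, 15, 18, 18]
Compare 36 vs 19: take 19 from right. Merged: [5, 15, 15, 18, 18, 19]
Compare 36 vs 26: take 26 from right. Merged: [5, 15, 15, 18, 18, 19, 26]
Compare 36 vs 35: take 35 from right. Merged: [5, 15, 15, 18, 18, 19, 26, 35]
Append remaining from left: [36, 38, 38]. Merged: [5, 15, 15, 18, 18, 19, 26, 35, 36, 38, 38]

Final merged array: [5, 15, 15, 18, 18, 19, 26, 35, 36, 38, 38]
Total comparisons: 8

The merged array is [5, 15, 15, 18, 18, 19, 26, 35, 36, 38, 38], requiring 8 comparisons. The merge step runs in O(n) time where n is the total number of elements.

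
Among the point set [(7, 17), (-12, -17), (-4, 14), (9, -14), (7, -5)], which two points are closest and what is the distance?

Computing all pairwise distances among 5 points:

d((7, 17), (-12, -17)) = 38.9487
d((7, 17), (-4, 14)) = 11.4018
d((7, 17), (9, -14)) = 31.0644
d((7, 17), (7, -5)) = 22.0
d((-12, -17), (-4, 14)) = 32.0156
d((-12, -17), (9, -14)) = 21.2132
d((-12, -17), (7, -5)) = 22.4722
d((-4, 14), (9, -14)) = 30.8707
d((-4, 14), (7, -5)) = 21.9545
d((9, -14), (7, -5)) = 9.2195 <-- minimum

Closest pair: (9, -14) and (7, -5) with distance 9.2195

The closest pair is (9, -14) and (7, -5) with Euclidean distance 9.2195. For 5 points, brute-force pairwise comparison is shown above. For large n, the divide-and-conquer algorithm (sort by x, recurse on halves, check the dividing strip) achieves O(n log n).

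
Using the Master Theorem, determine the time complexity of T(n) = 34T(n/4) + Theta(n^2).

Master Theorem for T(n) = 34T(n/4) + O(n^2):

a = 34, b = 4, c = 2
log_b(a) = log_4(34) = 2.5437

Case 1: c = 2 < log_4(34) = 2.5437
T(n) = O(n^(log_4 34))

For T(n) = 34T(n/4) + O(n^2): log_4(34) = 2.5437. This is Case 1 of the Master Theorem (c < log_b(a), work dominated by leaves), giving O(n^(log_4 34)).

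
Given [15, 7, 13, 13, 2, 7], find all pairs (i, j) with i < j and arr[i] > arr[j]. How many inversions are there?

Finding inversions in [15, 7, 13, 13, 2, 7]:

(0, 1): arr[0]=15 > arr[1]=7
(0, 2): arr[0]=15 > arr[2]=13
(0, 3): arr[0]=15 > arr[3]=13
(0, 4): arr[0]=15 > arr[4]=2
(0, 5): arr[0]=15 > arr[5]=7
(1, 4): arr[1]=7 > arr[4]=2
(2, 4): arr[2]=13 > arr[4]=2
(2, 5): arr[2]=13 > arr[5]=7
(3, 4): arr[3]=13 > arr[4]=2
(3, 5): arr[3]=13 > arr[5]=7

Total inversions: 10

The array has 10 inversion(s): (0,1), (0,2), (0,3), (0,4), (0,5), (1,4), (2,4), (2,5), (3,4), (3,5). Each pair (i,j) satisfies i < j and arr[i] > arr[j].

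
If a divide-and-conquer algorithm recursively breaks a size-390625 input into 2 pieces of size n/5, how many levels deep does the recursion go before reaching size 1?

For divide and conquer with division factor 5:

Problem sizes at each level:
Level 0: 390625
Level 1: 78125
Level 2: 15625
Level 3: 3125
Level 4: 625
Level 5: 125
Level 6: 25
Level 7: 5
Level 8: 1

The root is level 0 and the size-1 base case is level 8 (the tree spans levels 0 through 8, i.e. 9 levels counting the root), so the depth is the number of divisions: log_5(390625) = 8

The recursion tree depth is log_5(390625) = 8. At each level, the problem size is divided by 5, so it takes 8 divisions to reduce to a base case of size 1. The algorithm makes 2 recursive calls at each level.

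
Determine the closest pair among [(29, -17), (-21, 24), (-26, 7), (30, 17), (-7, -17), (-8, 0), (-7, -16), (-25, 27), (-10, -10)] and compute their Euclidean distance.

Computing all pairwise distances among 9 points:

d((29, -17), (-21, 24)) = 64.6607
d((29, -17), (-26, 7)) = 60.0083
d((29, -17), (30, 17)) = 34.0147
d((29, -17), (-7, -17)) = 36.0
d((29, -17), (-8, 0)) = 40.7185
d((29, -17), (-7, -16)) = 36.0139
d((29, -17), (-25, 27)) = 69.6563
d((29, -17), (-10, -10)) = 39.6232
d((-21, 24), (-26, 7)) = 17.72
d((-21, 24), (30, 17)) = 51.4782
d((-21, 24), (-7, -17)) = 43.3244
d((-21, 24), (-8, 0)) = 27.2947
d((-21, 24), (-7, -16)) = 42.3792
d((-21, 24), (-25, 27)) = 5.0
d((-21, 24), (-10, -10)) = 35.7351
d((-26, 7), (30, 17)) = 56.8859
d((-26, 7), (-7, -17)) = 30.6105
d((-26, 7), (-8, 0)) = 19.3132
d((-26, 7), (-7, -16)) = 29.8329
d((-26, 7), (-25, 27)) = 20.025
d((-26, 7), (-10, -10)) = 23.3452
d((30, 17), (-7, -17)) = 50.2494
d((30, 17), (-8, 0)) = 41.6293
d((30, 17), (-7, -16)) = 49.5782
d((30, 17), (-25, 27)) = 55.9017
d((30, 17), (-10, -10)) = 48.2597
d((-7, -17), (-8, 0)) = 17.0294
d((-7, -17), (-7, -16)) = 1.0 <-- minimum
d((-7, -17), (-25, 27)) = 47.5395
d((-7, -17), (-10, -10)) = 7.6158
d((-8, 0), (-7, -16)) = 16.0312
d((-8, 0), (-25, 27)) = 31.9061
d((-8, 0), (-10, -10)) = 10.198
d((-7, -16), (-25, 27)) = 46.6154
d((-7, -16), (-10, -10)) = 6.7082
d((-25, 27), (-10, -10)) = 39.9249

Closest pair: (-7, -17) and (-7, -16) with distance 1.0

The closest pair is (-7, -17) and (-7, -16) with Euclidean distance 1.0. For 9 points, brute-force pairwise comparison is shown above. For large n, the divide-and-conquer algorithm (sort by x, recurse on halves, check the dividing strip) achieves O(n log n).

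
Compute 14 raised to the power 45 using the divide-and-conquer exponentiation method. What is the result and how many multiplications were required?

Computing 14^45 by squaring (build up from 14^1; each line after the first costs one multiplication):

14^1 = 14
14^2 = (14^1)^2 = 14^2 = 196
14^4 = (14^2)^2 = 196^2 = 38416
14^5 = 14 * 14^4 = 14 * 38416 = 537824
14^10 = (14^5)^2 = 537824^2 = 289254654976
14^11 = 14 * 14^10 = 14 * 289254654976 = 4049565169664
14^22 = (14^11)^2 = 4049565169664^2 = 16398978063355821105872896
14^44 = (14^22)^2 = 16398978063355821105872896^2 = 268926481522425436988250652599945506664302107426816
14^45 = 14 * 14^44 = 14 * 268926481522425436988250652599945506664302107426816 = 3764970741313956117835509136399237093300229503975424

Result: 3764970741313956117835509136399237093300229503975424
Multiplications needed: 8 (8 lines after 14^1)

14^45 = 3764970741313956117835509136399237093300229503975424. Using exponentiation by squaring, this requires 8 multiplications. The key idea: if the exponent is even, square the half-power; if odd, multiply by the base once.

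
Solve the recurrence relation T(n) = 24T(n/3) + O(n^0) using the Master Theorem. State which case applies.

Master Theorem for T(n) = 24T(n/3) + O(n^0):

a = 24, b = 3, c = 0
log_b(a) = log_3(24) = 2.8928

Case 1: c = 0 < log_3(24) = 2.8928
T(n) = O(n^(log_3 24))

For T(n) = 24T(n/3) + O(n^0): log_3(24) = 2.8928. This is Case 1 of the Master Theorem (c < log_b(a), work dominated by leaves), giving O(n^(log_3 24)).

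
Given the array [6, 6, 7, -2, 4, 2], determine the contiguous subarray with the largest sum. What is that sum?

Using Kadane's algorithm on [6, 6, 7, -2, 4, 2]:

Scanning through the array:
Position 1 (value 6): max_ending_here = 12, max_so_far = 12
Position 2 (value 7): max_ending_here = 19, max_so_far = 19
Position 3 (value -2): max_ending_here = 17, max_so_far = 19
Position 4 (value 4): max_ending_here = 21, max_so_far = 21
Position 5 (value 2): max_ending_here = 23, max_so_far = 23

Maximum subarray: [6, 6, 7, -2, 4, 2]
Maximum sum: 23

The maximum subarray is [6, 6, 7, -2, 4, 2] with sum 23. This subarray runs from index 0 to index 5.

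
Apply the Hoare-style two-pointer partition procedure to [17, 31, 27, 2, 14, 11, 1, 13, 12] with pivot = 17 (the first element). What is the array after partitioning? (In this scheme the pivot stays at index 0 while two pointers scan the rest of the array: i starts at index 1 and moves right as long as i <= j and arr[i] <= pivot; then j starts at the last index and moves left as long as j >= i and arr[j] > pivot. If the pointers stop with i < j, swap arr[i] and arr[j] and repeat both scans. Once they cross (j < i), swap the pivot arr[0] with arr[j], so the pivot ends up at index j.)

Hoare-style two-pointer partition with pivot = 17:

Initial array: [17, 31, 27, 2, 14, 11, 1, 13, 12]

Pointers start at i = 1, j = 8.
i stops at index 1 (arr[1]=31 > 17), j stops at index 8 (arr[8]=12 <= 17): swap arr[1] and arr[8], array becomes [17, 12, 27, 2, 14, 11, 1, 13, 31]
i stops at index 2 (arr[2]=27 > 17), j stops at index 7 (arr[7]=13 <= 17): swap arr[2] and arr[7], array becomes [17, 12, 13, 2, 14, 11, 1, 27, 31]
i ends at 7, j ends at 6: the pointers have crossed (j < i), so scanning stops.

Swap pivot arr[0] with arr[6] to place pivot at position 6: [1, 12, 13, 2, 14, 11, 17, 27, 31]
Pivot position: 6

After partitioning with pivot 17, the array becomes [1, 12, 13, 2, 14, 11, 17, 27, 31]. The pivot is placed at index 6. All elements to the left of the pivot are <= 17, and all elements to the right are > 17.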